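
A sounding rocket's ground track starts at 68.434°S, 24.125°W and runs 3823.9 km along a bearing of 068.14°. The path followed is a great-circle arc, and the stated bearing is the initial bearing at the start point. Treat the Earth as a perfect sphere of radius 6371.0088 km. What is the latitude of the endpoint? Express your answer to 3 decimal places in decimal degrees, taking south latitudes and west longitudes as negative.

δ = 3823.9/6371.0088 = 0.600203 rad (34.3891°).
Converting: φ₁ = -1.194399 rad, θ = 1.189267 rad.
sin φ₂ = sin φ₁ cos δ + cos φ₁ sin δ cos θ = (-0.929995)(0.825221) + (0.367573)(0.564810)(0.372340) = -0.690150
φ₂ = asin(-0.690150) = -0.761696 rad = -43.642°.
For the longitude increment, Δλ = atan2( sin θ sin δ cos φ₁, cos δ − sin φ₁ sin φ₂ ) = atan2(0.192681, 0.183385) = 46.416°.
λ₂ = -24.125° + 46.416° = 22.291°.

latitude -43.642°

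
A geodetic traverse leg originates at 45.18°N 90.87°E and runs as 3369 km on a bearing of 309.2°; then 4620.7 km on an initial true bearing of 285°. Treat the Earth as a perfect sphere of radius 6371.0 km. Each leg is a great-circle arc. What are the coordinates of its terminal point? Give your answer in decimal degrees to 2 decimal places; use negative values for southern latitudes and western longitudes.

Apply the spherical direct solution leg by leg, carrying full precision between legs.
Leg 1: from (45.18°, 90.87°), δ = 3369/6371 = 0.528802 rad, θ = 309.2° → φ = 56.85°, λ = 45.24°.
Leg 2: from (56.85°, 45.24°), δ = 4620.7/6371 = 0.725271 rad, θ = 285° → φ = 46.09°, λ = -22.25°.

latitude 46.09°, longitude -22.25°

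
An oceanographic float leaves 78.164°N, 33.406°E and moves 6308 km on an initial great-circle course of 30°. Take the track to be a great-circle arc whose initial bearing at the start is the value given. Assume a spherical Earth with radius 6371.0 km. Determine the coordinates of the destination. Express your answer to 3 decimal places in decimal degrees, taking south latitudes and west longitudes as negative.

latitude 43.271°, longitude 178.367°

Angular distance δ = d/R = 6308 / 6371 = 0.990111 rad.
With φ₁ = 78.164° = 1.364219 rad and θ = 30° = 0.523599 rad:
Destination latitude: φ₂ = arcsin( sin φ₁ cos δ + cos φ₁ sin δ cos θ ) = arcsin(0.685448) = 43.271°.
Then Δλ = atan2(0.085745, -0.122278) = 2.530039 rad, from sin θ sin δ cos φ₁ over cos δ − sin φ₁ sin φ₂.
λ₂ = 33.406° + 144.961° = 178.367°.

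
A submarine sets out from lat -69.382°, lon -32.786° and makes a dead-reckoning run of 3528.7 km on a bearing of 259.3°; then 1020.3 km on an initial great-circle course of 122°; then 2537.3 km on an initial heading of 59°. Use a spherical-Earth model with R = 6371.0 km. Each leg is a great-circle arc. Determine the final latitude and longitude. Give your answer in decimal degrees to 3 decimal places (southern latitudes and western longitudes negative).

latitude -44.382°, longitude -57.398°

Apply the spherical direct solution leg by leg, carrying full precision between legs.
Leg 1: from (-69.382°, -32.786°), δ = 3528.7/6371 = 0.553869 rad, θ = 259.3° → φ = -56.141°, λ = -100.855°.
Leg 2: from (-56.141°, -100.855°), δ = 1020.3/6371 = 0.160148 rad, θ = 122° → φ = -60.096°, λ = -85.116°.
Leg 3: from (-60.096°, -85.116°), δ = 2537.3/6371 = 0.398258 rad, θ = 59° → φ = -44.382°, λ = -57.398°.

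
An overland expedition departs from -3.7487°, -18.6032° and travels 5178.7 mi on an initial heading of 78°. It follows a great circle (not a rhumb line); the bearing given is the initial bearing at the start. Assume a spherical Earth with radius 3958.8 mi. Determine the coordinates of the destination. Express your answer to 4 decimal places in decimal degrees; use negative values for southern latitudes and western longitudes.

Angular distance δ = d/R = 5178.7 / 3958.8 = 1.308149 rad.
Converting: φ₁ = -0.065427 rad, θ = 1.361357 rad.
Applying the spherical law of cosines for sides, sin φ₂ = sin φ₁ cos δ + cos φ₁ sin δ cos θ = 0.183377, so φ₂ = 10.5665°.
Δλ = atan2( sin θ sin δ cos φ₁ , cos δ − sin φ₁ sin φ₂ ) = atan2(0.942582, 0.271627) = 1.290224 rad = 73.9244°.
λ₂ = λ₁ + Δλ = 55.3212°.

latitude 10.5665°, longitude 55.3212°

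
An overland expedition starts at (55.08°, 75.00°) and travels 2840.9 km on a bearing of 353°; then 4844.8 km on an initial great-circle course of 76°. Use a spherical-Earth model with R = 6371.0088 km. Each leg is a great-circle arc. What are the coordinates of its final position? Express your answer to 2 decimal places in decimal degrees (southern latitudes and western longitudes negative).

latitude 47.94°, longitude 150.67°

Apply the spherical direct solution leg by leg, carrying full precision between legs.
Leg 1: from (55.08°, 75.00°), δ = 2840.9/6371.0088 = 0.445911 rad, θ = 353° → φ = 80.00°, λ = 57.38°.
Leg 2: from (80.00°, 57.38°), δ = 4844.8/6371.0088 = 0.760445 rad, θ = 76° → φ = 47.94°, λ = 150.67°.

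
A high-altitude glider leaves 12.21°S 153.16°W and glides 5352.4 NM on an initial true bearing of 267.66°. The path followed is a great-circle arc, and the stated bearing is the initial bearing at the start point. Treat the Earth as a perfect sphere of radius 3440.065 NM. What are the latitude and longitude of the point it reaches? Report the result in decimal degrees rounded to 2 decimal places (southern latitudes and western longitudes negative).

δ = 5352.4/3440.065 = 1.555901 rad (89.1466°).
Start latitude φ₁ = -0.213105 rad; initial bearing θ = 4.671548 rad.
sin φ₂ = sin φ₁ cos δ + cos φ₁ sin δ cos θ = (-0.211495)(0.014895) + (0.977379)(0.999889)(-0.040829) = -0.043052
φ₂ = asin(-0.043052) = -0.043065 rad = -2.47°.
For the longitude increment, Δλ = atan2( sin θ sin δ cos φ₁, cos δ − sin φ₁ sin φ₂ ) = atan2(-0.976456, 0.005790) = -89.66°.
λ₂ = -153.16° + -89.66° = -242.82°, normalized to (−180°, 180°] → 117.18°.

latitude -2.47°, longitude 117.18°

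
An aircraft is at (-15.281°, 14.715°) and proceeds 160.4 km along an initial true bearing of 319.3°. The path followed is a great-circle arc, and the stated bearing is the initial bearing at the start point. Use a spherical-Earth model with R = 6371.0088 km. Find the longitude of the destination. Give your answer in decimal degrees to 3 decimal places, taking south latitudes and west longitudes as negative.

Central angle δ = d/R = 0.025177 rad.
Converting: φ₁ = -0.266704 rad, θ = 5.572836 rad.
Destination latitude: φ₂ = arcsin( sin φ₁ cos δ + cos φ₁ sin δ cos θ ) = arcsin(-0.245059) = -14.185°.
For the longitude increment, Δλ = atan2( sin θ sin δ cos φ₁, cos δ − sin φ₁ sin φ₂ ) = atan2(-0.015835, 0.935097) = -0.970°.
Hence λ₂ = 14.715° + -0.970° = 13.745°.

longitude 13.745°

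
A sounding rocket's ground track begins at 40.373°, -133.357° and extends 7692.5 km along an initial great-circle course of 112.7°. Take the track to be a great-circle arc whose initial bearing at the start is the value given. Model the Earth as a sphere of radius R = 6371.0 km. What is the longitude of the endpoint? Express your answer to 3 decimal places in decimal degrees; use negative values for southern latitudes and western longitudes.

Angular distance δ = d/R = 7692.5 / 6371 = 1.207424 rad.
Converting: φ₁ = 0.704642 rad, θ = 1.966986 rad.
sin φ₂ = sin φ₁ cos δ + cos φ₁ sin δ cos θ = (0.647761)(0.355428) + (0.761844)(0.934704)(-0.385906) = -0.044570
φ₂ = asin(-0.044570) = -0.044585 rad = -2.555°.
Δλ = atan2( sin θ sin δ cos φ₁ , cos δ − sin φ₁ sin φ₂ ) = atan2(0.656938, 0.384299) = 1.041490 rad = 59.673°.
λ₂ = λ₁ + Δλ = -73.684°.

longitude -73.684°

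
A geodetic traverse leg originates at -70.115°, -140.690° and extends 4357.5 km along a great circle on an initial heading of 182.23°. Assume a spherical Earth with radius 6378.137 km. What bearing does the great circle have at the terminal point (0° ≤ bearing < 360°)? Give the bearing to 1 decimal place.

final bearing 357.7°

The arc subtends δ = 4357.5/6378.137 = 0.683193 rad at the centre.
Converting: φ₁ = -1.223738 rad, θ = 3.180513 rad.
Applying the spherical law of cosines for sides, sin φ₂ = sin φ₁ cos δ + cos φ₁ sin δ cos θ = -0.943874, so φ₂ = -70.713°.
Then Δλ = atan2(-0.008355, -0.112037) = -3.067158 rad, from sin θ sin δ cos φ₁ over cos δ − sin φ₁ sin φ₂.
λ₂ = -140.690° + -175.735° = -316.425°, normalized to (−180°, 180°] → 43.575°.
The forward bearing on arrival equals the back-azimuth from the destination plus 180°.
Back-azimuth from P₂ (-70.7°, 43.6°) to P₁ (-70.1°, -140.7°), with Δλ' = λ₁ − λ₂ = -184.3°: atan2( sin Δλ' cos φ₁ , cos φ₂ sin φ₁ − sin φ₂ cos φ₁ cos Δλ' ) = 177.7°.
Final bearing = (177.7° + 180°) mod 360° = 357.7°.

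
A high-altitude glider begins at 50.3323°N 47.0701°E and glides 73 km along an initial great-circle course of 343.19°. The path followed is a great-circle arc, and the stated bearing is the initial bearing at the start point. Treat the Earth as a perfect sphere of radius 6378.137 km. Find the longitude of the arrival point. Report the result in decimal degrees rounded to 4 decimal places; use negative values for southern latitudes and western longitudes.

longitude 46.7690°

The arc subtends δ = 73/6378.137 = 0.011445 rad at the centre.
Start latitude φ₁ = 0.878464 rad; initial bearing θ = 5.989795 rad.
Destination latitude: φ₂ = arcsin( sin φ₁ cos δ + cos φ₁ sin δ cos θ ) = arcsin(0.776703) = 50.9597°.
Δλ = atan2( sin θ sin δ cos φ₁ , cos δ − sin φ₁ sin φ₂ ) = atan2(-0.002113, 0.402060) = -0.005255 rad = -0.3011°.
λ₂ = λ₁ + Δλ = 46.7690°.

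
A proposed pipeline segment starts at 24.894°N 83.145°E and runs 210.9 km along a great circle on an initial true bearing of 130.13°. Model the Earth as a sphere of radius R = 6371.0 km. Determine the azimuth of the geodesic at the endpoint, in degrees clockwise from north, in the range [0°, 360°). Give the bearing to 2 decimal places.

δ = 210.9/6371 = 0.033103 rad (1.8967°).
Converting: φ₁ = 0.434482 rad, θ = 2.271197 rad.
Applying the spherical law of cosines for sides, sin φ₂ = sin φ₁ cos δ + cos φ₁ sin δ cos θ = 0.401360, so φ₂ = 23.663°.
Δλ = atan2( sin θ sin δ cos φ₁ , cos δ − sin φ₁ sin φ₂ ) = atan2(0.022954, 0.830503) = 0.027632 rad = 1.583°.
λ₂ = 83.145° + 1.583° = 84.728°.
The forward bearing on arrival equals the back-azimuth from the destination plus 180°.
Back-azimuth from P₂ (23.66°, 84.73°) to P₁ (24.89°, 83.14°), with Δλ' = λ₁ − λ₂ = -1.58°: atan2( sin Δλ' cos φ₁ , cos φ₂ sin φ₁ − sin φ₂ cos φ₁ cos Δλ' ) = 310.78°.
Final bearing = (310.78° + 180°) mod 360° = 130.78°.

final bearing 130.78°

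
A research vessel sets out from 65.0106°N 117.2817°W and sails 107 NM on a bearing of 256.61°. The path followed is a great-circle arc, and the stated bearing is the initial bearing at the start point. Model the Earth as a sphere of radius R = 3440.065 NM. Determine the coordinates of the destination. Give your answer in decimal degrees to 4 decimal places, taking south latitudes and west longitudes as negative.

latitude 64.5426°, longitude -121.3177°

The arc subtends δ = 107/3440.065 = 0.031104 rad at the centre.
Converting: φ₁ = 1.134649 rad, θ = 4.478689 rad.
sin φ₂ = sin φ₁ cos δ + cos φ₁ sin δ cos θ = (0.906386)(0.999516) + (0.422451)(0.031099)(-0.231578) = 0.902905
φ₂ = asin(0.902905) = 1.126481 rad = 64.5426°.
Then Δλ = atan2(-0.012781, 0.181136) = -0.070442 rad, from sin θ sin δ cos φ₁ over cos δ − sin φ₁ sin φ₂.
λ₂ = λ₁ + Δλ = -121.3177°.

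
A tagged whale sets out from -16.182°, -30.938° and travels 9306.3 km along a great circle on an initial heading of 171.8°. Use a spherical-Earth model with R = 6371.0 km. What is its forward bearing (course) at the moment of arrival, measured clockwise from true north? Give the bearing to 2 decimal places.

Central angle δ = d/R = 1.460728 rad.
With φ₁ = -16.182° = -0.282429 rad and θ = 171.8° = 2.998476 rad:
Applying the spherical law of cosines for sides, sin φ₂ = sin φ₁ cos δ + cos φ₁ sin δ cos θ = -0.975423, so φ₂ = -77.271°.
Δλ = atan2( sin θ sin δ cos φ₁ , cos δ − sin φ₁ sin φ₂ ) = atan2(0.136149, -0.161994) = 2.442665 rad = 139.954°.
λ₂ = λ₁ + Δλ = 109.016°.
The forward bearing on arrival equals the back-azimuth from the destination plus 180°.
Back-azimuth from P₂ (-77.27°, 109.02°) to P₁ (-16.18°, -30.94°), with Δλ' = λ₁ − λ₂ = -139.95°: atan2( sin Δλ' cos φ₁ , cos φ₂ sin φ₁ − sin φ₂ cos φ₁ cos Δλ' ) = 218.44°.
Final bearing = (218.44° + 180°) mod 360° = 38.44°.

final bearing 38.44°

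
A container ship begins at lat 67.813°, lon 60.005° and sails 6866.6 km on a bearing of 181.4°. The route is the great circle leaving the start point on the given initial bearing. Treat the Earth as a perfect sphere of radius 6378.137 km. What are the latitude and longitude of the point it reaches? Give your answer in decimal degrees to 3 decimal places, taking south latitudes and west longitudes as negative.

The arc subtends δ = 6866.6/6378.137 = 1.076584 rad at the centre.
With φ₁ = 67.813° = 1.183560 rad and θ = 181.4° = 3.166027 rad:
sin φ₂ = sin φ₁ cos δ + cos φ₁ sin δ cos θ = (0.925956)(0.474338) + (0.377631)(0.880343)(-0.999701) = 0.106871
φ₂ = asin(0.106871) = 0.107076 rad = 6.135°.
Δλ = atan2( sin θ sin δ cos φ₁ , cos δ − sin φ₁ sin φ₂ ) = atan2(-0.008122, 0.375380) = -0.021634 rad = -1.240°.
λ₂ = 60.005° + -1.240° = 58.765°.

latitude 6.135°, longitude 58.765°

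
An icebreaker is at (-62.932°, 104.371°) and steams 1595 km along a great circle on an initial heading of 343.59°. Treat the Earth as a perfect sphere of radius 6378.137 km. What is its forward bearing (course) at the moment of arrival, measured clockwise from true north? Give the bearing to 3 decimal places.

final bearing 348.699°

The arc subtends δ = 1595/6378.137 = 0.250073 rad at the centre.
With φ₁ = -62.932° = -1.098371 rad and θ = 343.59° = 5.996777 rad:
sin φ₂ = sin φ₁ cos δ + cos φ₁ sin δ cos θ = (-0.890467)(0.968894) + (0.455048)(0.247475)(0.959265) = -0.754743
φ₂ = asin(-0.754743) = -0.855262 rad = -49.003°.
Then Δλ = atan2(-0.031814, 0.296820) = -0.106775 rad, from sin θ sin δ cos φ₁ over cos δ − sin φ₁ sin φ₂.
λ₂ = 104.371° + -6.118° = 98.253°.
The forward bearing on arrival equals the back-azimuth from the destination plus 180°.
Back-azimuth from P₂ (-49.003°, 98.253°) to P₁ (-62.932°, 104.371°), with Δλ' = λ₁ − λ₂ = 6.118°: atan2( sin Δλ' cos φ₁ , cos φ₂ sin φ₁ − sin φ₂ cos φ₁ cos Δλ' ) = 168.699°.
Final bearing = (168.699° + 180°) mod 360° = 348.699°.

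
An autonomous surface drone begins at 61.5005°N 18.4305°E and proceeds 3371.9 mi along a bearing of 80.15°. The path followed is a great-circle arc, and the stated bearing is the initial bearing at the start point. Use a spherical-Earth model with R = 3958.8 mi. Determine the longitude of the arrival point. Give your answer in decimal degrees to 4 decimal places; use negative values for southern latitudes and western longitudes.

longitude 93.2488°

δ = 3371.9/3958.8 = 0.851748 rad (48.8016°).
Converting: φ₁ = 1.073386 rad, θ = 1.398881 rad.
sin φ₂ = sin φ₁ cos δ + cos φ₁ sin δ cos θ = (0.878821)(0.658669) + (0.477151)(0.752433)(0.171069) = 0.640270
φ₂ = asin(0.640270) = 0.694850 rad = 39.8120°.
Δλ = atan2( sin θ sin δ cos φ₁ , cos δ − sin φ₁ sin φ₂ ) = atan2(0.353732, 0.095986) = 1.305825 rad = 74.8183°.
Hence λ₂ = 18.4305° + 74.8183° = 93.2488°.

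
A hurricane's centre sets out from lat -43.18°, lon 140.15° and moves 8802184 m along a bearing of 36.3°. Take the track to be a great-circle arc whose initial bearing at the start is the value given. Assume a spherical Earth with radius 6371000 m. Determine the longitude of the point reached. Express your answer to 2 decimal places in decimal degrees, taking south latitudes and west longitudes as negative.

The arc subtends δ = 8802184/6371000 = 1.381602 rad at the centre.
With φ₁ = -43.18° = -0.753633 rad and θ = 36.3° = 0.633555 rad:
Applying the spherical law of cosines for sides, sin φ₂ = sin φ₁ cos δ + cos φ₁ sin δ cos θ = 0.448509, so φ₂ = 26.65°.
For the longitude increment, Δλ = atan2( sin θ sin δ cos φ₁, cos δ − sin φ₁ sin φ₂ ) = atan2(0.423997, 0.494979) = 40.58°.
λ₂ = 140.15° + 40.58° = 180.73°, normalized to (−180°, 180°] → -179.27°.

longitude -179.27°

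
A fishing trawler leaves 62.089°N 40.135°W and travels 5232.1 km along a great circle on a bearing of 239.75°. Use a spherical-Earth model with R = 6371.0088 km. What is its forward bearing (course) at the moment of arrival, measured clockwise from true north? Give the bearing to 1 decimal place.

final bearing 206.6°

The arc subtends δ = 5232.1/6371.0088 = 0.821236 rad at the centre.
Start latitude φ₁ = 1.083657 rad; initial bearing θ = 4.184427 rad.
Applying the spherical law of cosines for sides, sin φ₂ = sin φ₁ cos δ + cos φ₁ sin δ cos θ = 0.429449, so φ₂ = 25.433°.
Then Δλ = atan2(-0.295987, 0.301824) = -0.775636 rad, from sin θ sin δ cos φ₁ over cos δ − sin φ₁ sin φ₂.
λ₂ = λ₁ + Δλ = -84.576°.
The forward bearing on arrival equals the back-azimuth from the destination plus 180°.
Back-azimuth from P₂ (25.4°, -84.6°) to P₁ (62.1°, -40.1°), with Δλ' = λ₁ − λ₂ = 44.4°: atan2( sin Δλ' cos φ₁ , cos φ₂ sin φ₁ − sin φ₂ cos φ₁ cos Δλ' ) = 26.6°.
Final bearing = (26.6° + 180°) mod 360° = 206.6°.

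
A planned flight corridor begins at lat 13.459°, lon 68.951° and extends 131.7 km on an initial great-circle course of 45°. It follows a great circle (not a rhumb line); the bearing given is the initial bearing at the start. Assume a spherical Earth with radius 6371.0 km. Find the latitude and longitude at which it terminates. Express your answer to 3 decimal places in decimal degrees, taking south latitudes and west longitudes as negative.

δ = 131.7/6371 = 0.020672 rad (1.1844°).
Converting: φ₁ = 0.234904 rad, θ = 0.785398 rad.
Destination latitude: φ₂ = arcsin( sin φ₁ cos δ + cos φ₁ sin δ cos θ ) = arcsin(0.246914) = 14.295°.
For the longitude increment, Δλ = atan2( sin θ sin δ cos φ₁, cos δ − sin φ₁ sin φ₂ ) = atan2(0.014215, 0.942317) = 0.864°.
λ₂ = 68.951° + 0.864° = 69.815°.

latitude 14.295°, longitude 69.815°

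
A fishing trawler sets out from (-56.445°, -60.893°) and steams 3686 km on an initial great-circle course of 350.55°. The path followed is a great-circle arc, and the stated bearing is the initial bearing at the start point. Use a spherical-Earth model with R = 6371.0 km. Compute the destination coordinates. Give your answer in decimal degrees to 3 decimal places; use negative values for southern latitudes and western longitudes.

latitude -23.552°, longitude -66.513°

Central angle δ = d/R = 0.578559 rad.
With φ₁ = -56.445° = -0.985151 rad and θ = 350.55° = 6.118252 rad:
sin φ₂ = sin φ₁ cos δ + cos φ₁ sin δ cos θ = (-0.833356)(0.837251) + (0.552737)(0.546818)(0.986429) = -0.399583
φ₂ = asin(-0.399583) = -0.411062 rad = -23.552°.
For the longitude increment, Δλ = atan2( sin θ sin δ cos φ₁, cos δ − sin φ₁ sin φ₂ ) = atan2(-0.049625, 0.504257) = -5.620°.
Hence λ₂ = -60.893° + -5.620° = -66.513°.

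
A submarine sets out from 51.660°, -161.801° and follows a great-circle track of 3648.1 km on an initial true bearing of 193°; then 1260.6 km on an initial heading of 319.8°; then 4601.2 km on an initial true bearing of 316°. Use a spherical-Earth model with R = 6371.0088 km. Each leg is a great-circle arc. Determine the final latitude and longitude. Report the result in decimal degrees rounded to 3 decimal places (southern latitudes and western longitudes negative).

latitude 50.430°, longitude 136.401°

Apply the spherical direct solution leg by leg, carrying full precision between legs.
Leg 1: from (51.660°, -161.801°), δ = 3648.1/6371.0088 = 0.572609 rad, θ = 193° → φ = 19.374°, λ = -169.224°.
Leg 2: from (19.374°, -169.224°), δ = 1260.6/6371.0088 = 0.197865 rad, θ = 319.8° → φ = 27.834°, λ = -177.474°.
Leg 3: from (27.834°, -177.474°), δ = 4601.2/6371.0088 = 0.722209 rad, θ = 316° → φ = 50.430°, λ = 136.401°.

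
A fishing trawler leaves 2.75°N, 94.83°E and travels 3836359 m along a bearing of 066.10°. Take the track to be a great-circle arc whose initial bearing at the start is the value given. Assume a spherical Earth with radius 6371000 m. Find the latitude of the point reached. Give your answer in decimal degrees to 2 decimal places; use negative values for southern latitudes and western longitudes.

Central angle δ = d/R = 0.602160 rad.
Converting: φ₁ = 0.047997 rad, θ = 1.153663 rad.
Destination latitude: φ₂ = arcsin( sin φ₁ cos δ + cos φ₁ sin δ cos θ ) = arcsin(0.268757) = 15.59°.
Then Δλ = atan2(0.517259, 0.811220) = 0.567631 rad, from sin θ sin δ cos φ₁ over cos δ − sin φ₁ sin φ₂.
Hence λ₂ = 94.83° + 32.52° = 127.35°.

latitude 15.59°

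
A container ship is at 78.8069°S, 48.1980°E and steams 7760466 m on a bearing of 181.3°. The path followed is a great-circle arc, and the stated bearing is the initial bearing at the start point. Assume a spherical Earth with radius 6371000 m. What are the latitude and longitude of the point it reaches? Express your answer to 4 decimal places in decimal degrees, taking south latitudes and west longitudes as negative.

δ = 7760466/6371000 = 1.218092 rad (69.7915°).
Start latitude φ₁ = -1.375440 rad; initial bearing θ = 3.164282 rad.
sin φ₂ = sin φ₁ cos δ + cos φ₁ sin δ cos θ = (-0.980979)(0.345437) + (0.194116)(0.938442)(-0.999743) = -0.520986
φ₂ = asin(-0.520986) = -0.548006 rad = -31.3984°.
Then Δλ = atan2(-0.004133, -0.165639) = -3.116647 rad, from sin θ sin δ cos φ₁ over cos δ − sin φ₁ sin φ₂.
Hence λ₂ = 48.1980° + -178.5707° = -130.3727°.

latitude -31.3984°, longitude -130.3727°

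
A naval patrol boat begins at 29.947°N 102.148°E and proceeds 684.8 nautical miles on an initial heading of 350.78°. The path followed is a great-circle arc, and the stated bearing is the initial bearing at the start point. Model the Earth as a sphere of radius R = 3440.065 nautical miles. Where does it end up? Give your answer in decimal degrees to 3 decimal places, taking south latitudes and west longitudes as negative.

latitude 41.184°, longitude 99.735°

Angular distance δ = d/R = 684.8 / 3440.065 = 0.199066 rad.
Start latitude φ₁ = 0.522674 rad; initial bearing θ = 6.122266 rad.
Applying the spherical law of cosines for sides, sin φ₂ = sin φ₁ cos δ + cos φ₁ sin δ cos θ = 0.658478, so φ₂ = 41.184°.
Then Δλ = atan2(-0.027455, 0.651540) = -0.042114 rad, from sin θ sin δ cos φ₁ over cos δ − sin φ₁ sin φ₂.
λ₂ = 102.148° + -2.413° = 99.735°.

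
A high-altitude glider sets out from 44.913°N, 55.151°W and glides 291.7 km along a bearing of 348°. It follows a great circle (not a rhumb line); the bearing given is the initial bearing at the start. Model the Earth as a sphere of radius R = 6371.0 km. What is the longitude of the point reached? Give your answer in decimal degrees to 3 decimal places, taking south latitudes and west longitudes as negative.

longitude -55.958°

Angular distance δ = d/R = 291.7 / 6371 = 0.045786 rad.
Start latitude φ₁ = 0.783880 rad; initial bearing θ = 6.073746 rad.
Applying the spherical law of cosines for sides, sin φ₂ = sin φ₁ cos δ + cos φ₁ sin δ cos θ = 0.736997, so φ₂ = 47.476°.
Δλ = atan2( sin θ sin δ cos φ₁ , cos δ − sin φ₁ sin φ₂ ) = atan2(-0.006739, 0.478608) = -0.014080 rad = -0.807°.
Hence λ₂ = -55.151° + -0.807° = -55.958°.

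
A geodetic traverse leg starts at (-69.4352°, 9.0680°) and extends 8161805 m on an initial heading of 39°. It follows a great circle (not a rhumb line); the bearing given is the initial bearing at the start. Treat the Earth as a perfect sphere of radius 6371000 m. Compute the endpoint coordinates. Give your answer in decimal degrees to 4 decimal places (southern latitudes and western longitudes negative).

The arc subtends δ = 8161805/6371000 = 1.281087 rad at the centre.
With φ₁ = -69.4352° = -1.211873 rad and θ = 39° = 0.680678 rad:
Applying the spherical law of cosines for sides, sin φ₂ = sin φ₁ cos δ + cos φ₁ sin δ cos θ = -0.005860, so φ₂ = -0.3358°.
Δλ = atan2( sin θ sin δ cos φ₁ , cos δ − sin φ₁ sin φ₂ ) = atan2(0.211847, 0.280187) = 0.647388 rad = 37.0926°.
Hence λ₂ = 9.0680° + 37.0926° = 46.1606°.

latitude -0.3358°, longitude 46.1606°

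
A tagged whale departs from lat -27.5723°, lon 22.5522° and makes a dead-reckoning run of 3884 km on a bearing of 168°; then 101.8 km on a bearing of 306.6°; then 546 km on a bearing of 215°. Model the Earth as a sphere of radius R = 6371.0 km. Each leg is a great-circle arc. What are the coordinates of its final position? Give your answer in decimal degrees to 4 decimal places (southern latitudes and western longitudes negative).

latitude -64.4819°, longitude 28.7967°

Apply the spherical direct solution leg by leg, carrying full precision between legs.
Leg 1: from (-27.5723°, 22.5522°), δ = 3884/6371 = 0.609637 rad, θ = 168° → φ = -61.1559°, λ = 36.8381°.
Leg 2: from (-61.1559°, 36.8381°), δ = 101.8/6371 = 0.015979 rad, θ = 306.6° → φ = -60.6016°, λ = 35.3407°.
Leg 3: from (-60.6016°, 35.3407°), δ = 546/6371 = 0.085701 rad, θ = 215° → φ = -64.4819°, λ = 28.7967°.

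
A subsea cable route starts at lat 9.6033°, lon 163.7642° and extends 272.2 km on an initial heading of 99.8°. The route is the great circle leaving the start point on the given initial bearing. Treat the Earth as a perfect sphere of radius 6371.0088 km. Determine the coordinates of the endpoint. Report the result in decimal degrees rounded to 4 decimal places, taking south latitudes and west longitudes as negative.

Central angle δ = d/R = 0.042725 rad.
Start latitude φ₁ = 0.167609 rad; initial bearing θ = 1.741839 rad.
Applying the spherical law of cosines for sides, sin φ₂ = sin φ₁ cos δ + cos φ₁ sin δ cos θ = 0.159505, so φ₂ = 9.1782°.
Δλ = atan2( sin θ sin δ cos φ₁ , cos δ − sin φ₁ sin φ₂ ) = atan2(0.041499, 0.972478) = 0.042647 rad = 2.4435°.
λ₂ = λ₁ + Δλ = 166.2077°.

latitude 9.1782°, longitude 166.2077°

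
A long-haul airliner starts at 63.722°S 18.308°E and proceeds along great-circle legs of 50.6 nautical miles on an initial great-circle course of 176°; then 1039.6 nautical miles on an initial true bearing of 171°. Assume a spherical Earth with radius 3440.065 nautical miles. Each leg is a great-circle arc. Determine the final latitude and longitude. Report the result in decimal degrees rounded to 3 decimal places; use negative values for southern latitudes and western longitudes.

Apply the spherical direct solution leg by leg, carrying full precision between legs.
Leg 1: from (-63.722°, 18.308°), δ = 50.6/3440.065 = 0.014709 rad, θ = 176° → φ = -64.563°, λ = 18.445°.
Leg 2: from (-64.563°, 18.445°), δ = 1039.6/3440.065 = 0.302204 rad, θ = 171° → φ = -81.263°, λ = 36.293°.

latitude -81.263°, longitude 36.293°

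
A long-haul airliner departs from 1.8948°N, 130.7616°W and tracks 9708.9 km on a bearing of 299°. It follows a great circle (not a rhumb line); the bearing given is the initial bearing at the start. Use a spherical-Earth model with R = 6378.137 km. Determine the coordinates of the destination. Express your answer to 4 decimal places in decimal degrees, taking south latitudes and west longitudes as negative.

The arc subtends δ = 9708.9/6378.137 = 1.522216 rad at the centre.
Converting: φ₁ = 0.033070 rad, θ = 5.218534 rad.
Applying the spherical law of cosines for sides, sin φ₂ = sin φ₁ cos δ + cos φ₁ sin δ cos θ = 0.485579, so φ₂ = 29.0504°.
Then Δλ = atan2(-0.873110, 0.032506) = -1.533583 rad, from sin θ sin δ cos φ₁ over cos δ − sin φ₁ sin φ₂.
λ₂ = -130.7616° + -87.8678° = -218.6294°, normalized to (−180°, 180°] → 141.3706°.

latitude 29.0504°, longitude 141.3706°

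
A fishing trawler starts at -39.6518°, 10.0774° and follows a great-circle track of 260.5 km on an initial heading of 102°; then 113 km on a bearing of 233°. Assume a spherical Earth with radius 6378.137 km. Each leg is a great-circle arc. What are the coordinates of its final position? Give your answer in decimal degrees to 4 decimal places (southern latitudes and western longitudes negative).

latitude -40.7061°, longitude 12.0009°

Apply the spherical direct solution leg by leg, carrying full precision between legs.
Leg 1: from (-39.6518°, 10.0774°), δ = 260.5/6378.137 = 0.040843 rad, θ = 102° → φ = -40.1001°, λ = 13.0704°.
Leg 2: from (-40.1001°, 13.0704°), δ = 113/6378.137 = 0.017717 rad, θ = 233° → φ = -40.7061°, λ = 12.0009°.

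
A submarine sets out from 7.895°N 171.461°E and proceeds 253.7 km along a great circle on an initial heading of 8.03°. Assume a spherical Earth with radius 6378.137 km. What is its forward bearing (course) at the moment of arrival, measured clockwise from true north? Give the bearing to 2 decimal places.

final bearing 8.08°

Angular distance δ = d/R = 253.7 / 6378.137 = 0.039777 rad.
Converting: φ₁ = 0.137794 rad, θ = 0.140150 rad.
sin φ₂ = sin φ₁ cos δ + cos φ₁ sin δ cos θ = (0.137358)(0.999209) + (0.990521)(0.039766)(0.990195) = 0.176252
φ₂ = asin(0.176252) = 0.177178 rad = 10.152°.
For the longitude increment, Δλ = atan2( sin θ sin δ cos φ₁, cos δ − sin φ₁ sin φ₂ ) = atan2(0.005502, 0.974999) = 0.323°.
λ₂ = 171.461° + 0.323° = 171.784°.
The forward bearing on arrival equals the back-azimuth from the destination plus 180°.
Back-azimuth from P₂ (10.15°, 171.78°) to P₁ (7.89°, 171.46°), with Δλ' = λ₁ − λ₂ = -0.32°: atan2( sin Δλ' cos φ₁ , cos φ₂ sin φ₁ − sin φ₂ cos φ₁ cos Δλ' ) = 188.08°.
Final bearing = (188.08° + 180°) mod 360° = 8.08°.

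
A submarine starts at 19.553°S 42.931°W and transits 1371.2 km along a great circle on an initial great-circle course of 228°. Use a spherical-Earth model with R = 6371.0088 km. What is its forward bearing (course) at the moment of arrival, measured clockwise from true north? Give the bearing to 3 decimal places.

Central angle δ = d/R = 0.215225 rad.
Start latitude φ₁ = -0.341264 rad; initial bearing θ = 3.979351 rad.
Applying the spherical law of cosines for sides, sin φ₂ = sin φ₁ cos δ + cos φ₁ sin δ cos θ = -0.461620, so φ₂ = -27.492°.
For the longitude increment, Δλ = atan2( sin θ sin δ cos φ₁, cos δ − sin φ₁ sin φ₂ ) = atan2(-0.149559, 0.822434) = -10.307°.
λ₂ = λ₁ + Δλ = -53.238°.
The forward bearing on arrival equals the back-azimuth from the destination plus 180°.
Back-azimuth from P₂ (-27.492°, -53.238°) to P₁ (-19.553°, -42.931°), with Δλ' = λ₁ − λ₂ = 10.307°: atan2( sin Δλ' cos φ₁ , cos φ₂ sin φ₁ − sin φ₂ cos φ₁ cos Δλ' ) = 52.133°.
Final bearing = (52.133° + 180°) mod 360° = 232.133°.

final bearing 232.133°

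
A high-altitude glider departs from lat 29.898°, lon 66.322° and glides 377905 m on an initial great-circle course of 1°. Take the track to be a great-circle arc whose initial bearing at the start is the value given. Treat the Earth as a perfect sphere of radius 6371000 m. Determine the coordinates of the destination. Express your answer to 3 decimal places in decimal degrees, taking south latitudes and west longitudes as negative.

latitude 33.296°, longitude 66.393°

Central angle δ = d/R = 0.059316 rad.
Converting: φ₁ = 0.521819 rad, θ = 0.017453 rad.
sin φ₂ = sin φ₁ cos δ + cos φ₁ sin δ cos θ = (0.498457)(0.998241) + (0.866914)(0.059282)(0.999848) = 0.548965
φ₂ = asin(0.548965) = 0.581126 rad = 33.296°.
Δλ = atan2( sin θ sin δ cos φ₁ , cos δ − sin φ₁ sin φ₂ ) = atan2(0.000897, 0.724606) = 0.001238 rad = 0.071°.
λ₂ = 66.322° + 0.071° = 66.393°.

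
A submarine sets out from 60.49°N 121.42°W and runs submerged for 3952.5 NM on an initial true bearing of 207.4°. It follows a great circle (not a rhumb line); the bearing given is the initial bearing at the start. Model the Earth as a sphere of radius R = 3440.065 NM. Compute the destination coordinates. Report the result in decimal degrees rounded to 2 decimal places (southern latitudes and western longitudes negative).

latitude -2.45°, longitude -146.27°

Central angle δ = d/R = 1.148961 rad.
Converting: φ₁ = 1.055750 rad, θ = 3.619813 rad.
Applying the spherical law of cosines for sides, sin φ₂ = sin φ₁ cos δ + cos φ₁ sin δ cos θ = -0.042661, so φ₂ = -2.45°.
Δλ = atan2( sin θ sin δ cos φ₁ , cos δ − sin φ₁ sin φ₂ ) = atan2(-0.206812, 0.446562) = -0.433711 rad = -24.85°.
λ₂ = λ₁ + Δλ = -146.27°.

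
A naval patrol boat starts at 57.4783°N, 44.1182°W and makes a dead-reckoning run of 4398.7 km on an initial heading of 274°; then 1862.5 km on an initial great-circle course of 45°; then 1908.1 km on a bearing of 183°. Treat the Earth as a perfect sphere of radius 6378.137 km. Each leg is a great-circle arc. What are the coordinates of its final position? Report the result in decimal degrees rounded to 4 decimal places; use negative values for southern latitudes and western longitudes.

latitude 35.6374°, longitude -84.8179°

Apply the spherical direct solution leg by leg, carrying full precision between legs.
Leg 1: from (57.4783°, -44.1182°), δ = 4398.7/6378.137 = 0.689653 rad, θ = 274° → φ = 42.4039°, λ = -103.3873°.
Leg 2: from (42.4039°, -103.3873°), δ = 1862.5/6378.137 = 0.292013 rad, θ = 45° → φ = 52.7609°, λ = -83.7304°.
Leg 3: from (52.7609°, -83.7304°), δ = 1908.1/6378.137 = 0.299163 rad, θ = 183° → φ = 35.6374°, λ = -84.8179°.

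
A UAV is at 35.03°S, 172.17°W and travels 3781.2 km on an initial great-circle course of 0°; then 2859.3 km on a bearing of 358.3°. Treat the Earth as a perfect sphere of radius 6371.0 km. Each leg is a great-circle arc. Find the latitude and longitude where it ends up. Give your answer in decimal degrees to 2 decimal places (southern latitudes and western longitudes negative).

Apply the spherical direct solution leg by leg, carrying full precision between legs.
Leg 1: from (-35.03°, -172.17°), δ = 3781.2/6371 = 0.593502 rad, θ = 0° → φ = -1.02°, λ = -172.17°.
Leg 2: from (-1.02°, -172.17°), δ = 2859.3/6371 = 0.448799 rad, θ = 358.3° → φ = 24.68°, λ = -172.98°.

latitude 24.68°, longitude -172.98°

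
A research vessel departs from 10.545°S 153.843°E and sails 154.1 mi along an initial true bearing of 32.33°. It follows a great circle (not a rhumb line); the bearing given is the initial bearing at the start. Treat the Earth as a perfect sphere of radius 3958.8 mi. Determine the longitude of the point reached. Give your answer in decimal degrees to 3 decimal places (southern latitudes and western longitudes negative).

Central angle δ = d/R = 0.038926 rad.
Start latitude φ₁ = -0.184045 rad; initial bearing θ = 0.564265 rad.
sin φ₂ = sin φ₁ cos δ + cos φ₁ sin δ cos θ = (-0.183008)(0.999242) + (0.983111)(0.038916)(0.844982) = -0.150541
φ₂ = asin(-0.150541) = -0.151116 rad = -8.658°.
For the longitude increment, Δλ = atan2( sin θ sin δ cos φ₁, cos δ − sin φ₁ sin φ₂ ) = atan2(0.020461, 0.971692) = 1.206°.
λ₂ = 153.843° + 1.206° = 155.049°.

longitude 155.049°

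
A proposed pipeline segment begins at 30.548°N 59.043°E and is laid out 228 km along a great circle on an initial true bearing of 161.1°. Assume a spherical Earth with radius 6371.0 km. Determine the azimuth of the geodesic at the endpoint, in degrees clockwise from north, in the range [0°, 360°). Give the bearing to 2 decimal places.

δ = 228/6371 = 0.035787 rad (2.0505°).
With φ₁ = 30.548° = 0.533163 rad and θ = 161.1° = 2.811725 rad:
Destination latitude: φ₂ = arcsin( sin φ₁ cos δ + cos φ₁ sin δ cos θ ) = arcsin(0.478782) = 28.606°.
For the longitude increment, Δλ = atan2( sin θ sin δ cos φ₁, cos δ − sin φ₁ sin φ₂ ) = atan2(0.009981, 0.756014) = 0.756°.
λ₂ = 59.043° + 0.756° = 59.799°.
The forward bearing on arrival equals the back-azimuth from the destination plus 180°.
Back-azimuth from P₂ (28.61°, 59.80°) to P₁ (30.55°, 59.04°), with Δλ' = λ₁ − λ₂ = -0.76°: atan2( sin Δλ' cos φ₁ , cos φ₂ sin φ₁ − sin φ₂ cos φ₁ cos Δλ' ) = 341.47°.
Final bearing = (341.47° + 180°) mod 360° = 161.47°.

final bearing 161.47°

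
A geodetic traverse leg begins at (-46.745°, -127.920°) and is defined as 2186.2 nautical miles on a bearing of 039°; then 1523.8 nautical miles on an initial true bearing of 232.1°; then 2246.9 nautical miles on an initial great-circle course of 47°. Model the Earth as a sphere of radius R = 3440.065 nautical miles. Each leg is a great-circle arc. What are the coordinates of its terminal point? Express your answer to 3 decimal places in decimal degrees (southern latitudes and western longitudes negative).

Apply the spherical direct solution leg by leg, carrying full precision between legs.
Leg 1: from (-46.745°, -127.920°), δ = 2186.2/3440.065 = 0.635511 rad, θ = 39° → φ = -15.665°, λ = -105.092°.
Leg 2: from (-15.665°, -105.092°), δ = 1523.8/3440.065 = 0.442957 rad, θ = 232.1° → φ = -29.832°, λ = -128.039°.
Leg 3: from (-29.832°, -128.039°), δ = 2246.9/3440.065 = 0.653156 rad, θ = 47° → φ = -2.037°, λ = -101.633°.

latitude -2.037°, longitude -101.633°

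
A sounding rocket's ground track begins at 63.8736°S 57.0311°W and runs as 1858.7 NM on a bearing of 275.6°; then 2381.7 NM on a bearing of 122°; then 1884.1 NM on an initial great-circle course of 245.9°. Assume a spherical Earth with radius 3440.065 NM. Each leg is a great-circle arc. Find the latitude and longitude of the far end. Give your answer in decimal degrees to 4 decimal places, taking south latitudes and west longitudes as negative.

latitude -54.1625°, longitude -97.2516°

Apply the spherical direct solution leg by leg, carrying full precision between legs.
Leg 1: from (-63.8736°, -57.0311°), δ = 1858.7/3440.065 = 0.540310 rad, θ = 275.6° → φ = -48.4023°, λ = -107.4861°.
Leg 2: from (-48.4023°, -107.4861°), δ = 2381.7/3440.065 = 0.692342 rad, θ = 122° → φ = -53.1508°, λ = -42.9742°.
Leg 3: from (-53.1508°, -42.9742°), δ = 1884.1/3440.065 = 0.547693 rad, θ = 245.9° → φ = -54.1625°, λ = -97.2516°.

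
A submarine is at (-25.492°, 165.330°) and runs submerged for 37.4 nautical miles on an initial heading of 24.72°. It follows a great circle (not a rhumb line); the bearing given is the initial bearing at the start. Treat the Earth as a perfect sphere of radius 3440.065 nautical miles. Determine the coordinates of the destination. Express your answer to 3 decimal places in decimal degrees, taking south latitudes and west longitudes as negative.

latitude -24.926°, longitude 165.617°

Angular distance δ = d/R = 37.4 / 3440.065 = 0.010872 rad.
Converting: φ₁ = -0.444919 rad, θ = 0.431445 rad.
Applying the spherical law of cosines for sides, sin φ₂ = sin φ₁ cos δ + cos φ₁ sin δ cos θ = -0.421446, so φ₂ = -24.926°.
Δλ = atan2( sin θ sin δ cos φ₁ , cos δ − sin φ₁ sin φ₂ ) = atan2(0.004104, 0.818557) = 0.005013 rad = 0.287°.
λ₂ = 165.330° + 0.287° = 165.617°.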